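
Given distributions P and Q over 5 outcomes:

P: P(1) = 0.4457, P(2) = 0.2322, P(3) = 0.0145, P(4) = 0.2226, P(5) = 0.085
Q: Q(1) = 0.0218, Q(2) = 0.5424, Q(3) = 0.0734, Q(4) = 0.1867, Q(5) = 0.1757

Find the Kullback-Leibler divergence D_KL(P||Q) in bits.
1.5897 bits

D_KL(P||Q) = Σ P(x) log₂(P(x)/Q(x))

Computing term by term:
  P(1)·log₂(P(1)/Q(1)) = 0.4457·log₂(0.4457/0.0218) = 1.94043
  P(2)·log₂(P(2)/Q(2)) = 0.2322·log₂(0.2322/0.5424) = -0.28421
  P(3)·log₂(P(3)/Q(3)) = 0.0145·log₂(0.0145/0.0734) = -0.03393
  P(4)·log₂(P(4)/Q(4)) = 0.2226·log₂(0.2226/0.1867) = 0.05648
  P(5)·log₂(P(5)/Q(5)) = 0.085·log₂(0.085/0.1757) = -0.08904

D_KL(P||Q) = 1.94043 - 0.28421 - 0.03393 + 0.05648 - 0.08904 = 1.58973 ≈ 1.5897 bits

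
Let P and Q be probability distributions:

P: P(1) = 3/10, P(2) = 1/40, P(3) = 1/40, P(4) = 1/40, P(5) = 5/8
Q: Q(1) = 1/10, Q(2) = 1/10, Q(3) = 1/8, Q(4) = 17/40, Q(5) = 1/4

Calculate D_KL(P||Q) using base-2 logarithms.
1.0915 bits

D_KL(P||Q) = Σ P(x) log₂(P(x)/Q(x))

Computing term by term:
  P(1)·log₂(P(1)/Q(1)) = (3/10)·log₂((3/10)/(1/10)) = 0.47549
  P(2)·log₂(P(2)/Q(2)) = (1/40)·log₂((1/40)/(1/10)) = -0.05000
  P(3)·log₂(P(3)/Q(3)) = (1/40)·log₂((1/40)/(1/8)) = -0.05805
  P(4)·log₂(P(4)/Q(4)) = (1/40)·log₂((1/40)/(17/40)) = -0.10219
  P(5)·log₂(P(5)/Q(5)) = (5/8)·log₂((5/8)/(1/4)) = 0.82621

D_KL(P||Q) = 0.47549 - 0.05000 - 0.05805 - 0.10219 + 0.82621 = 1.09146 ≈ 1.0915 bits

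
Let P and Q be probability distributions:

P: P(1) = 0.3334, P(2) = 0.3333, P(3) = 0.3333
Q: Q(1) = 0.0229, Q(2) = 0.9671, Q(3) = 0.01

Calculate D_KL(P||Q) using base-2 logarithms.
2.4621 bits

D_KL(P||Q) = Σ P(x) log₂(P(x)/Q(x))

Computing term by term:
  P(1)·log₂(P(1)/Q(1)) = 0.3334·log₂(0.3334/0.0229) = 1.28820
  P(2)·log₂(P(2)/Q(2)) = 0.3333·log₂(0.3333/0.9671) = -0.51223
  P(3)·log₂(P(3)/Q(3)) = 0.3333·log₂(0.3333/0.01) = 1.68608

D_KL(P||Q) = 1.28820 - 0.51223 + 1.68608 = 2.46205 ≈ 2.4621 bits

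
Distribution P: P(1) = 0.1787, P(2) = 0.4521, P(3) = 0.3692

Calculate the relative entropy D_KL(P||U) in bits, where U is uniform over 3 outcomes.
0.0925 bits

U(i) = 1/3 for all i

D_KL(P||U) = Σ P(x) log₂(P(x) / (1/3))
           = Σ P(x) log₂(P(x)) + log₂(3)
           = log₂(3) - H(P)

H(P) = -Σ P(x) log₂(P(x)):
  -P(1)·log₂(P(1)) = -(0.1787)·log₂(0.1787) = 0.44396
  -P(2)·log₂(P(2)) = -(0.4521)·log₂(0.4521) = 0.51778
  -P(3)·log₂(P(3)) = -(0.3692)·log₂(0.3692) = 0.53073
H(P) = 0.44396 + 0.51778 + 0.53073 = 1.49247 bits

log₂(3) = 1.58496 bits

D_KL(P||U) = 1.58496 - 1.49247 = 0.09249 ≈ 0.0925 bits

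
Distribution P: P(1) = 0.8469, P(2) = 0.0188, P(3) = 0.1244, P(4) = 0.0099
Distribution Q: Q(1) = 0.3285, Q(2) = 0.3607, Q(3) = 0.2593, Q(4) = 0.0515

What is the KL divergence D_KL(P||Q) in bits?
0.9216 bits

D_KL(P||Q) = Σ P(x) log₂(P(x)/Q(x))

Computing term by term:
  P(1)·log₂(P(1)/Q(1)) = 0.8469·log₂(0.8469/0.3285) = 1.15712
  P(2)·log₂(P(2)/Q(2)) = 0.0188·log₂(0.0188/0.3607) = -0.08013
  P(3)·log₂(P(3)/Q(3)) = 0.1244·log₂(0.1244/0.2593) = -0.13182
  P(4)·log₂(P(4)/Q(4)) = 0.0099·log₂(0.0099/0.0515) = -0.02355

D_KL(P||Q) = 1.15712 - 0.08013 - 0.13182 - 0.02355 = 0.92162 ≈ 0.9216 bits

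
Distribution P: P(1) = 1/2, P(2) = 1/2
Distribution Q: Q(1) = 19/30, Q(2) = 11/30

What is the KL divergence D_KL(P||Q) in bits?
0.0532 bits

D_KL(P||Q) = Σ P(x) log₂(P(x)/Q(x))

Computing term by term:
  P(1)·log₂(P(1)/Q(1)) = (1/2)·log₂((1/2)/(19/30)) = -0.17052
  P(2)·log₂(P(2)/Q(2)) = (1/2)·log₂((1/2)/(11/30)) = 0.22373

D_KL(P||Q) = -0.17052 + 0.22373 = 0.05321 ≈ 0.0532 bits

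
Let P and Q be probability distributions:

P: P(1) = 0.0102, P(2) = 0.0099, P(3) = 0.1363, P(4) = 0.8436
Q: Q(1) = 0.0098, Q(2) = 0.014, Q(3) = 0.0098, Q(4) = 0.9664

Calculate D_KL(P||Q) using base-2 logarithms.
0.3479 bits

D_KL(P||Q) = Σ P(x) log₂(P(x)/Q(x))

Computing term by term:
  P(1)·log₂(P(1)/Q(1)) = 0.0102·log₂(0.0102/0.0098) = 0.00059
  P(2)·log₂(P(2)/Q(2)) = 0.0099·log₂(0.0099/0.014) = -0.00495
  P(3)·log₂(P(3)/Q(3)) = 0.1363·log₂(0.1363/0.0098) = 0.51765
  P(4)·log₂(P(4)/Q(4)) = 0.8436·log₂(0.8436/0.9664) = -0.16540

D_KL(P||Q) = 0.00059 - 0.00495 + 0.51765 - 0.16540 = 0.34789 ≈ 0.3479 bits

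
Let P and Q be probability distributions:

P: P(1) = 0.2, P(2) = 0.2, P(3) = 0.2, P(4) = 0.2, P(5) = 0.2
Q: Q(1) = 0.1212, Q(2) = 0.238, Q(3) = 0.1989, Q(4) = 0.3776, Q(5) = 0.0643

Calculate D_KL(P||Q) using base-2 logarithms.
0.2400 bits

D_KL(P||Q) = Σ P(x) log₂(P(x)/Q(x))

Computing term by term:
  P(1)·log₂(P(1)/Q(1)) = 0.2·log₂(0.2/0.1212) = 0.14452
  P(2)·log₂(P(2)/Q(2)) = 0.2·log₂(0.2/0.238) = -0.05019
  P(3)·log₂(P(3)/Q(3)) = 0.2·log₂(0.2/0.1989) = 0.00159
  P(4)·log₂(P(4)/Q(4)) = 0.2·log₂(0.2/0.3776) = -0.18337
  P(5)·log₂(P(5)/Q(5)) = 0.2·log₂(0.2/0.0643) = 0.32742

D_KL(P||Q) = 0.14452 - 0.05019 + 0.00159 - 0.18337 + 0.32742 = 0.23997 ≈ 0.2400 bits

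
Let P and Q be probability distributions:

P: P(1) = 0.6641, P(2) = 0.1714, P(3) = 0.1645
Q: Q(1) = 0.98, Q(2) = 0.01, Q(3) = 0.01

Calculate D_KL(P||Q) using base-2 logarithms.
0.9944 bits

D_KL(P||Q) = Σ P(x) log₂(P(x)/Q(x))

Computing term by term:
  P(1)·log₂(P(1)/Q(1)) = 0.6641·log₂(0.6641/0.98) = -0.37281
  P(2)·log₂(P(2)/Q(2)) = 0.1714·log₂(0.1714/0.01) = 0.70262
  P(3)·log₂(P(3)/Q(3)) = 0.1645·log₂(0.1645/0.01) = 0.66458

D_KL(P||Q) = -0.37281 + 0.70262 + 0.66458 = 0.99439 ≈ 0.9944 bits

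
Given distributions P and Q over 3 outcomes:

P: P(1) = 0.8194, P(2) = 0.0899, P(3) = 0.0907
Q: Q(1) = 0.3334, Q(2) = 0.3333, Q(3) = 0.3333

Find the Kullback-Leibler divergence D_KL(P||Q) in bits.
0.7228 bits

D_KL(P||Q) = Σ P(x) log₂(P(x)/Q(x))

Computing term by term:
  P(1)·log₂(P(1)/Q(1)) = 0.8194·log₂(0.8194/0.3334) = 1.06302
  P(2)·log₂(P(2)/Q(2)) = 0.0899·log₂(0.0899/0.3333) = -0.16995
  P(3)·log₂(P(3)/Q(3)) = 0.0907·log₂(0.0907/0.3333) = -0.17030

D_KL(P||Q) = 1.06302 - 0.16995 - 0.17030 = 0.72277 ≈ 0.7228 bits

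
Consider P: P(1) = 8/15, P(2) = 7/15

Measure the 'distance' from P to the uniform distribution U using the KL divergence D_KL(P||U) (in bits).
0.0032 bits

U(i) = 1/2 for all i

D_KL(P||U) = Σ P(x) log₂(P(x) / (1/2))
           = Σ P(x) log₂(P(x)) + log₂(2)
           = log₂(2) - H(P)

H(P) = -Σ P(x) log₂(P(x)):
  -P(1)·log₂(P(1)) = -(8/15)·log₂(8/15) = 0.48367
  -P(2)·log₂(P(2)) = -(7/15)·log₂(7/15) = 0.51312
H(P) = 0.48367 + 0.51312 = 0.99679 bits

log₂(2) = 1.00000 bits

D_KL(P||U) = 1.00000 - 0.99679 = 0.00321 ≈ 0.0032 bits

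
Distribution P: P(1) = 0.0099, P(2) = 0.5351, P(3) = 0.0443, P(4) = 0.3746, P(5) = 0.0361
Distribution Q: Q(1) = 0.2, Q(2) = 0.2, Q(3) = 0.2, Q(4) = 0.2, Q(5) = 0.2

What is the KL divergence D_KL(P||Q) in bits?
0.8705 bits

D_KL(P||Q) = Σ P(x) log₂(P(x)/Q(x))

Computing term by term:
  P(1)·log₂(P(1)/Q(1)) = 0.0099·log₂(0.0099/0.2) = -0.04293
  P(2)·log₂(P(2)/Q(2)) = 0.5351·log₂(0.5351/0.2) = 0.75974
  P(3)·log₂(P(3)/Q(3)) = 0.0443·log₂(0.0443/0.2) = -0.09634
  P(4)·log₂(P(4)/Q(4)) = 0.3746·log₂(0.3746/0.2) = 0.33914
  P(5)·log₂(P(5)/Q(5)) = 0.0361·log₂(0.0361/0.2) = -0.08916

D_KL(P||Q) = -0.04293 + 0.75974 - 0.09634 + 0.33914 - 0.08916 = 0.87045 ≈ 0.8705 bits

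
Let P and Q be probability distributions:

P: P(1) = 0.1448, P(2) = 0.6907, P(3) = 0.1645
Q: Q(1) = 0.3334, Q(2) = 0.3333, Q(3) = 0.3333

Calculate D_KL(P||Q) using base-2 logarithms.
0.3843 bits

D_KL(P||Q) = Σ P(x) log₂(P(x)/Q(x))

Computing term by term:
  P(1)·log₂(P(1)/Q(1)) = 0.1448·log₂(0.1448/0.3334) = -0.17422
  P(2)·log₂(P(2)/Q(2)) = 0.6907·log₂(0.6907/0.3333) = 0.72609
  P(3)·log₂(P(3)/Q(3)) = 0.1645·log₂(0.1645/0.3333) = -0.16758

D_KL(P||Q) = -0.17422 + 0.72609 - 0.16758 = 0.38429 ≈ 0.3843 bits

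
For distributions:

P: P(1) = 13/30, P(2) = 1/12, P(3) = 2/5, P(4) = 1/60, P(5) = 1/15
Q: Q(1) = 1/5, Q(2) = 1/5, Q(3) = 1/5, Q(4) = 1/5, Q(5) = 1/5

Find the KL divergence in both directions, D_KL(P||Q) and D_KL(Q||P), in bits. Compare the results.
D_KL(P||Q) = 0.6127 bits, D_KL(Q||P) = 0.8635 bits. D_KL(Q||P) is larger than D_KL(P||Q) by 0.2508 bits; the two directions differ.

D_KL(P||Q) = Σ P(x) log₂(P(x)/Q(x))

Computing term by term:
  P(1)·log₂(P(1)/Q(1)) = (13/30)·log₂((13/30)/(1/5)) = 0.48337
  P(2)·log₂(P(2)/Q(2)) = (1/12)·log₂((1/12)/(1/5)) = -0.10525
  P(3)·log₂(P(3)/Q(3)) = (2/5)·log₂((2/5)/(1/5)) = 0.40000
  P(4)·log₂(P(4)/Q(4)) = (1/60)·log₂((1/60)/(1/5)) = -0.05975
  P(5)·log₂(P(5)/Q(5)) = (1/15)·log₂((1/15)/(1/5)) = -0.10566

D_KL(P||Q) = 0.48337 - 0.10525 + 0.40000 - 0.05975 - 0.10566 = 0.61271 ≈ 0.6127 bits

D_KL(Q||P) = Σ Q(x) log₂(Q(x)/P(x))

Computing term by term:
  Q(1)·log₂(Q(1)/P(1)) = (1/5)·log₂((1/5)/(13/30)) = -0.22310
  Q(2)·log₂(Q(2)/P(2)) = (1/5)·log₂((1/5)/(1/12)) = 0.25261
  Q(3)·log₂(Q(3)/P(3)) = (1/5)·log₂((1/5)/(2/5)) = -0.20000
  Q(4)·log₂(Q(4)/P(4)) = (1/5)·log₂((1/5)/(1/60)) = 0.71699
  Q(5)·log₂(Q(5)/P(5)) = (1/5)·log₂((1/5)/(1/15)) = 0.31699

D_KL(Q||P) = -0.22310 + 0.25261 - 0.20000 + 0.71699 + 0.31699 = 0.86349 ≈ 0.8635 bits

These are NOT equal (difference: 0.2508 bits). KL divergence is asymmetric: D_KL(P||Q) ≠ D_KL(Q||P) in general.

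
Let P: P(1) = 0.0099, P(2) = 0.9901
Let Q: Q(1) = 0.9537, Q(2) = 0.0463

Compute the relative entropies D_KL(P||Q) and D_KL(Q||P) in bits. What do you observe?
D_KL(P||Q) = 4.3095 bits, D_KL(Q||P) = 6.0803 bits. The two directions give different values (D_KL(Q||P) exceeds D_KL(P||Q) by 1.7708 bits): KL divergence is asymmetric.

D_KL(P||Q) = Σ P(x) log₂(P(x)/Q(x))

Computing term by term:
  P(1)·log₂(P(1)/Q(1)) = 0.0099·log₂(0.0099/0.9537) = -0.06524
  P(2)·log₂(P(2)/Q(2)) = 0.9901·log₂(0.9901/0.0463) = 4.37475

D_KL(P||Q) = -0.06524 + 4.37475 = 4.30951 ≈ 4.3095 bits

D_KL(Q||P) = Σ Q(x) log₂(Q(x)/P(x))

Computing term by term:
  Q(1)·log₂(Q(1)/P(1)) = 0.9537·log₂(0.9537/0.0099) = 6.28485
  Q(2)·log₂(Q(2)/P(2)) = 0.0463·log₂(0.0463/0.9901) = -0.20458

D_KL(Q||P) = 6.28485 - 0.20458 = 6.08027 ≈ 6.0803 bits

These are NOT equal (difference: 1.7708 bits). KL divergence is asymmetric: D_KL(P||Q) ≠ D_KL(Q||P) in general.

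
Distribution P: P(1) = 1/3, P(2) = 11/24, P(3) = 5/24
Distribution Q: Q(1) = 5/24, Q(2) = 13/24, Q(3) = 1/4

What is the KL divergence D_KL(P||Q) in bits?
0.0608 bits

D_KL(P||Q) = Σ P(x) log₂(P(x)/Q(x))

Computing term by term:
  P(1)·log₂(P(1)/Q(1)) = (1/3)·log₂((1/3)/(5/24)) = 0.22602
  P(2)·log₂(P(2)/Q(2)) = (11/24)·log₂((11/24)/(13/24)) = -0.11046
  P(3)·log₂(P(3)/Q(3)) = (5/24)·log₂((5/24)/(1/4)) = -0.05480

D_KL(P||Q) = 0.22602 - 0.11046 - 0.05480 = 0.06076 ≈ 0.0608 bits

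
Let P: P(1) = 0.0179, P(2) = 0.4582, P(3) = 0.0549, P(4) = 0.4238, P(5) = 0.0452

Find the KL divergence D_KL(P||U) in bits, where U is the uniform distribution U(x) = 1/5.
0.7454 bits

U(i) = 1/5 for all i

D_KL(P||U) = Σ P(x) log₂(P(x) / (1/5))
           = Σ P(x) log₂(P(x)) + log₂(5)
           = log₂(5) - H(P)

H(P) = -Σ P(x) log₂(P(x)):
  -P(1)·log₂(P(1)) = -(0.0179)·log₂(0.0179) = 0.10389
  -P(2)·log₂(P(2)) = -(0.4582)·log₂(0.4582) = 0.51591
  -P(3)·log₂(P(3)) = -(0.0549)·log₂(0.0549) = 0.22987
  -P(4)·log₂(P(4)) = -(0.4238)·log₂(0.4238) = 0.52490
  -P(5)·log₂(P(5)) = -(0.0452)·log₂(0.0452) = 0.20193
H(P) = 0.10389 + 0.51591 + 0.22987 + 0.52490 + 0.20193 = 1.57650 bits

log₂(5) = 2.32193 bits

D_KL(P||U) = 2.32193 - 1.57650 = 0.74543 ≈ 0.7454 bits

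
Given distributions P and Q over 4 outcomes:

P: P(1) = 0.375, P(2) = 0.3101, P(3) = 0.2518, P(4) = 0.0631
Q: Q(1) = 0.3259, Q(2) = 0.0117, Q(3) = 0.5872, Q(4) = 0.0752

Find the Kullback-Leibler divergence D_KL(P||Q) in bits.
1.2186 bits

D_KL(P||Q) = Σ P(x) log₂(P(x)/Q(x))

Computing term by term:
  P(1)·log₂(P(1)/Q(1)) = 0.375·log₂(0.375/0.3259) = 0.07592
  P(2)·log₂(P(2)/Q(2)) = 0.3101·log₂(0.3101/0.0117) = 1.46620
  P(3)·log₂(P(3)/Q(3)) = 0.2518·log₂(0.2518/0.5872) = -0.30759
  P(4)·log₂(P(4)/Q(4)) = 0.0631·log₂(0.0631/0.0752) = -0.01597

D_KL(P||Q) = 0.07592 + 1.46620 - 0.30759 - 0.01597 = 1.21856 ≈ 1.2186 bits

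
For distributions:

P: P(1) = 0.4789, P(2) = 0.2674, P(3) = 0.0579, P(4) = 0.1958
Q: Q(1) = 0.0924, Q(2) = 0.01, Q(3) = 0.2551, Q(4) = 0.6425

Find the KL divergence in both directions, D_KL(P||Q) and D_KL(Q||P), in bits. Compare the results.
D_KL(P||Q) = 1.9450 bits, D_KL(Q||P) = 1.3805 bits. D_KL(P||Q) is larger than D_KL(Q||P) by 0.5645 bits; the two directions differ.

D_KL(P||Q) = Σ P(x) log₂(P(x)/Q(x))

Computing term by term:
  P(1)·log₂(P(1)/Q(1)) = 0.4789·log₂(0.4789/0.0924) = 1.13679
  P(2)·log₂(P(2)/Q(2)) = 0.2674·log₂(0.2674/0.01) = 1.26772
  P(3)·log₂(P(3)/Q(3)) = 0.0579·log₂(0.0579/0.2551) = -0.12387
  P(4)·log₂(P(4)/Q(4)) = 0.1958·log₂(0.1958/0.6425) = -0.33566

D_KL(P||Q) = 1.13679 + 1.26772 - 0.12387 - 0.33566 = 1.94498 ≈ 1.9450 bits

D_KL(Q||P) = Σ Q(x) log₂(Q(x)/P(x))

Computing term by term:
  Q(1)·log₂(Q(1)/P(1)) = 0.0924·log₂(0.0924/0.4789) = -0.21934
  Q(2)·log₂(Q(2)/P(2)) = 0.01·log₂(0.01/0.2674) = -0.04741
  Q(3)·log₂(Q(3)/P(3)) = 0.2551·log₂(0.2551/0.0579) = 0.54577
  Q(4)·log₂(Q(4)/P(4)) = 0.6425·log₂(0.6425/0.1958) = 1.10145

D_KL(Q||P) = -0.21934 - 0.04741 + 0.54577 + 1.10145 = 1.38047 ≈ 1.3805 bits

These are NOT equal (difference: 0.5645 bits). KL divergence is asymmetric: D_KL(P||Q) ≠ D_KL(Q||P) in general.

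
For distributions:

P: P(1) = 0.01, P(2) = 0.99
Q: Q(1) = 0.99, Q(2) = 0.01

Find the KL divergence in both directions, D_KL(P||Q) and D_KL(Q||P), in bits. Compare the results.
D_KL(P||Q) = 6.4968 bits, D_KL(Q||P) = 6.4968 bits. The two directions give exactly the same value for this pair.

D_KL(P||Q) = Σ P(x) log₂(P(x)/Q(x))

Computing term by term:
  P(1)·log₂(P(1)/Q(1)) = 0.01·log₂(0.01/0.99) = -0.06629
  P(2)·log₂(P(2)/Q(2)) = 0.99·log₂(0.99/0.01) = 6.56306

D_KL(P||Q) = -0.06629 + 6.56306 = 6.49677 ≈ 6.4968 bits

D_KL(Q||P) = Σ Q(x) log₂(Q(x)/P(x))

Computing term by term:
  Q(1)·log₂(Q(1)/P(1)) = 0.99·log₂(0.99/0.01) = 6.56306
  Q(2)·log₂(Q(2)/P(2)) = 0.01·log₂(0.01/0.99) = -0.06629

D_KL(Q||P) = 6.56306 - 0.06629 = 6.49677 ≈ 6.4968 bits

These ARE equal here. Q is P with outcomes relabeled (Q(1) = P(2), Q(2) = P(1)) by a relabeling that is its own inverse, so the two sums contain exactly the same terms in a different order. This is a special case — KL divergence is not symmetric in general: D_KL(P||Q) ≠ D_KL(Q||P) for most P, Q.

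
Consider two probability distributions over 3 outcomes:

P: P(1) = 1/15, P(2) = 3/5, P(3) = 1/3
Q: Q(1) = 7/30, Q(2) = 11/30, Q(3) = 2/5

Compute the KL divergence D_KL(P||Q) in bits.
0.2181 bits

D_KL(P||Q) = Σ P(x) log₂(P(x)/Q(x))

Computing term by term:
  P(1)·log₂(P(1)/Q(1)) = (1/15)·log₂((1/15)/(7/30)) = -0.12049
  P(2)·log₂(P(2)/Q(2)) = (3/5)·log₂((3/5)/(11/30)) = 0.42630
  P(3)·log₂(P(3)/Q(3)) = (1/3)·log₂((1/3)/(2/5)) = -0.08768

D_KL(P||Q) = -0.12049 + 0.42630 - 0.08768 = 0.21813 ≈ 0.2181 bits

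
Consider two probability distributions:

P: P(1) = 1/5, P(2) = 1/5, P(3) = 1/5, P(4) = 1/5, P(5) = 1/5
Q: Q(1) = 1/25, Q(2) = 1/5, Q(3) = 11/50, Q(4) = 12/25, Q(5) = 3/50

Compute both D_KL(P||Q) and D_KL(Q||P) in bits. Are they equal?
D_KL(P||Q) = 0.5317 bits, D_KL(Q||P) = 0.4394 bits. No, they are not equal.

D_KL(P||Q) = Σ P(x) log₂(P(x)/Q(x))

Computing term by term:
  P(1)·log₂(P(1)/Q(1)) = (1/5)·log₂((1/5)/(1/25)) = 0.46439
  P(2)·log₂(P(2)/Q(2)) = (1/5)·log₂((1/5)/(1/5)) = 0.00000
  P(3)·log₂(P(3)/Q(3)) = (1/5)·log₂((1/5)/(11/50)) = -0.02750
  P(4)·log₂(P(4)/Q(4)) = (1/5)·log₂((1/5)/(12/25)) = -0.25261
  P(5)·log₂(P(5)/Q(5)) = (1/5)·log₂((1/5)/(3/50)) = 0.34739

D_KL(P||Q) = 0.46439 + 0.00000 - 0.02750 - 0.25261 + 0.34739 = 0.53167 ≈ 0.5317 bits

D_KL(Q||P) = Σ Q(x) log₂(Q(x)/P(x))

Computing term by term:
  Q(1)·log₂(Q(1)/P(1)) = (1/25)·log₂((1/25)/(1/5)) = -0.09288
  Q(2)·log₂(Q(2)/P(2)) = (1/5)·log₂((1/5)/(1/5)) = 0.00000
  Q(3)·log₂(Q(3)/P(3)) = (11/50)·log₂((11/50)/(1/5)) = 0.03025
  Q(4)·log₂(Q(4)/P(4)) = (12/25)·log₂((12/25)/(1/5)) = 0.60626
  Q(5)·log₂(Q(5)/P(5)) = (3/50)·log₂((3/50)/(1/5)) = -0.10422

D_KL(Q||P) = -0.09288 + 0.00000 + 0.03025 + 0.60626 - 0.10422 = 0.43941 ≈ 0.4394 bits

These are NOT equal (difference: 0.0923 bits). KL divergence is asymmetric: D_KL(P||Q) ≠ D_KL(Q||P) in general.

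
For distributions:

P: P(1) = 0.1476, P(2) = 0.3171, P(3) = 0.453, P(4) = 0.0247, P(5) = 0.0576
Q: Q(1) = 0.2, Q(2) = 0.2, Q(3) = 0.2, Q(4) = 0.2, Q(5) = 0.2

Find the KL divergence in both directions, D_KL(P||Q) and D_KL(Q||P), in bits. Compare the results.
D_KL(P||Q) = 0.5025 bits, D_KL(Q||P) = 0.6814 bits. D_KL(Q||P) is larger than D_KL(P||Q) by 0.1789 bits; the two directions differ.

D_KL(P||Q) = Σ P(x) log₂(P(x)/Q(x))

Computing term by term:
  P(1)·log₂(P(1)/Q(1)) = 0.1476·log₂(0.1476/0.2) = -0.06469
  P(2)·log₂(P(2)/Q(2)) = 0.3171·log₂(0.3171/0.2) = 0.21085
  P(3)·log₂(P(3)/Q(3)) = 0.453·log₂(0.453/0.2) = 0.53432
  P(4)·log₂(P(4)/Q(4)) = 0.0247·log₂(0.0247/0.2) = -0.07453
  P(5)·log₂(P(5)/Q(5)) = 0.0576·log₂(0.0576/0.2) = -0.10344

D_KL(P||Q) = -0.06469 + 0.21085 + 0.53432 - 0.07453 - 0.10344 = 0.50251 ≈ 0.5025 bits

D_KL(Q||P) = Σ Q(x) log₂(Q(x)/P(x))

Computing term by term:
  Q(1)·log₂(Q(1)/P(1)) = 0.2·log₂(0.2/0.1476) = 0.08766
  Q(2)·log₂(Q(2)/P(2)) = 0.2·log₂(0.2/0.3171) = -0.13299
  Q(3)·log₂(Q(3)/P(3)) = 0.2·log₂(0.2/0.453) = -0.23590
  Q(4)·log₂(Q(4)/P(4)) = 0.2·log₂(0.2/0.0247) = 0.60348
  Q(5)·log₂(Q(5)/P(5)) = 0.2·log₂(0.2/0.0576) = 0.35917

D_KL(Q||P) = 0.08766 - 0.13299 - 0.23590 + 0.60348 + 0.35917 = 0.68142 ≈ 0.6814 bits

These are NOT equal (difference: 0.1789 bits). KL divergence is asymmetric: D_KL(P||Q) ≠ D_KL(Q||P) in general.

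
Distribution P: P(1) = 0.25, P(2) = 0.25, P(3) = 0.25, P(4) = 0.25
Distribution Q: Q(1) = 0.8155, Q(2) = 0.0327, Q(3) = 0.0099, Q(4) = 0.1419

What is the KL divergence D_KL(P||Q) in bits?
1.6761 bits

D_KL(P||Q) = Σ P(x) log₂(P(x)/Q(x))

Computing term by term:
  P(1)·log₂(P(1)/Q(1)) = 0.25·log₂(0.25/0.8155) = -0.42644
  P(2)·log₂(P(2)/Q(2)) = 0.25·log₂(0.25/0.0327) = 0.73364
  P(3)·log₂(P(3)/Q(3)) = 0.25·log₂(0.25/0.0099) = 1.16459
  P(4)·log₂(P(4)/Q(4)) = 0.25·log₂(0.25/0.1419) = 0.20426

D_KL(P||Q) = -0.42644 + 0.73364 + 1.16459 + 0.20426 = 1.67605 ≈ 1.6761 bits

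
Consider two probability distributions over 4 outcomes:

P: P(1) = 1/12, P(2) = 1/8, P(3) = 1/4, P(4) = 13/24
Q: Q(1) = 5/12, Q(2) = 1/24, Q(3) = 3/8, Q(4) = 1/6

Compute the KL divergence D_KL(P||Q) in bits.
0.7795 bits

D_KL(P||Q) = Σ P(x) log₂(P(x)/Q(x))

Computing term by term:
  P(1)·log₂(P(1)/Q(1)) = (1/12)·log₂((1/12)/(5/12)) = -0.19349
  P(2)·log₂(P(2)/Q(2)) = (1/8)·log₂((1/8)/(1/24)) = 0.19812
  P(3)·log₂(P(3)/Q(3)) = (1/4)·log₂((1/4)/(3/8)) = -0.14624
  P(4)·log₂(P(4)/Q(4)) = (13/24)·log₂((13/24)/(1/6)) = 0.92107

D_KL(P||Q) = -0.19349 + 0.19812 - 0.14624 + 0.92107 = 0.77946 ≈ 0.7795 bits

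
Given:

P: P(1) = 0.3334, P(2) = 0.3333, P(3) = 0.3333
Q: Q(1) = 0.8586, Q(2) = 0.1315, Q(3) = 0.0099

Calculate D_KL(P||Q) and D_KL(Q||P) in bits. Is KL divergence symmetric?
D_KL(P||Q) = 1.6831 bits, D_KL(Q||P) = 0.9451 bits. No, KL divergence is not symmetric.

D_KL(P||Q) = Σ P(x) log₂(P(x)/Q(x))

Computing term by term:
  P(1)·log₂(P(1)/Q(1)) = 0.3334·log₂(0.3334/0.8586) = -0.45500
  P(2)·log₂(P(2)/Q(2)) = 0.3333·log₂(0.3333/0.1315) = 0.44721
  P(3)·log₂(P(3)/Q(3)) = 0.3333·log₂(0.3333/0.0099) = 1.69091

D_KL(P||Q) = -0.45500 + 0.44721 + 1.69091 = 1.68312 ≈ 1.6831 bits

D_KL(Q||P) = Σ Q(x) log₂(Q(x)/P(x))

Computing term by term:
  Q(1)·log₂(Q(1)/P(1)) = 0.8586·log₂(0.8586/0.3334) = 1.17176
  Q(2)·log₂(Q(2)/P(2)) = 0.1315·log₂(0.1315/0.3333) = -0.17644
  Q(3)·log₂(Q(3)/P(3)) = 0.0099·log₂(0.0099/0.3333) = -0.05023

D_KL(Q||P) = 1.17176 - 0.17644 - 0.05023 = 0.94509 ≈ 0.9451 bits

These are NOT equal (difference: 0.7380 bits). KL divergence is asymmetric: D_KL(P||Q) ≠ D_KL(Q||P) in general.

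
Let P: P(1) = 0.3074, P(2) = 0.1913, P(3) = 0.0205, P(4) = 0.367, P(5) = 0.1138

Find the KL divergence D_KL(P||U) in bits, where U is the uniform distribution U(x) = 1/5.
0.3398 bits

U(i) = 1/5 for all i

D_KL(P||U) = Σ P(x) log₂(P(x) / (1/5))
           = Σ P(x) log₂(P(x)) + log₂(5)
           = log₂(5) - H(P)

H(P) = -Σ P(x) log₂(P(x)):
  -P(1)·log₂(P(1)) = -(0.3074)·log₂(0.3074) = 0.52314
  -P(2)·log₂(P(2)) = -(0.1913)·log₂(0.1913) = 0.45646
  -P(3)·log₂(P(3)) = -(0.0205)·log₂(0.0205) = 0.11497
  -P(4)·log₂(P(4)) = -(0.367)·log₂(0.367) = 0.53074
  -P(5)·log₂(P(5)) = -(0.1138)·log₂(0.1138) = 0.35681
H(P) = 0.52314 + 0.45646 + 0.11497 + 0.53074 + 0.35681 = 1.98212 bits

log₂(5) = 2.32193 bits

D_KL(P||U) = 2.32193 - 1.98212 = 0.33981 ≈ 0.3398 bits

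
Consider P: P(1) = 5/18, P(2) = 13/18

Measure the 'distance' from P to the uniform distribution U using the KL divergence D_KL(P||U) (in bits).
0.1476 bits

U(i) = 1/2 for all i

D_KL(P||U) = Σ P(x) log₂(P(x) / (1/2))
           = Σ P(x) log₂(P(x)) + log₂(2)
           = log₂(2) - H(P)

H(P) = -Σ P(x) log₂(P(x)):
  -P(1)·log₂(P(1)) = -(5/18)·log₂(5/18) = 0.51333
  -P(2)·log₂(P(2)) = -(13/18)·log₂(13/18) = 0.33907
H(P) = 0.51333 + 0.33907 = 0.85240 bits

log₂(2) = 1.00000 bits

D_KL(P||U) = 1.00000 - 0.85240 = 0.14760 ≈ 0.1476 bits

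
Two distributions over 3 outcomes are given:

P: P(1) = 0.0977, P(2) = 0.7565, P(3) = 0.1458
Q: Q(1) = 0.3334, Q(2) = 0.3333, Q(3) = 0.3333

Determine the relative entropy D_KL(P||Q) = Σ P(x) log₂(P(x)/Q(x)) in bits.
0.5477 bits

D_KL(P||Q) = Σ P(x) log₂(P(x)/Q(x))

Computing term by term:
  P(1)·log₂(P(1)/Q(1)) = 0.0977·log₂(0.0977/0.3334) = -0.17301
  P(2)·log₂(P(2)/Q(2)) = 0.7565·log₂(0.7565/0.3333) = 0.89458
  P(3)·log₂(P(3)/Q(3)) = 0.1458·log₂(0.1458/0.3333) = -0.17391

D_KL(P||Q) = -0.17301 + 0.89458 - 0.17391 = 0.54766 ≈ 0.5477 bits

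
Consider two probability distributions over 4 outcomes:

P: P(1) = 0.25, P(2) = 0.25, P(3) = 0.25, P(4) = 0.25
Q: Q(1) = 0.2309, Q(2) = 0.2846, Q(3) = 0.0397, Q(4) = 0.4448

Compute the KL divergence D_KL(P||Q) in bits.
0.4378 bits

D_KL(P||Q) = Σ P(x) log₂(P(x)/Q(x))

Computing term by term:
  P(1)·log₂(P(1)/Q(1)) = 0.25·log₂(0.25/0.2309) = 0.02866
  P(2)·log₂(P(2)/Q(2)) = 0.25·log₂(0.25/0.2846) = -0.04675
  P(3)·log₂(P(3)/Q(3)) = 0.25·log₂(0.25/0.0397) = 0.66368
  P(4)·log₂(P(4)/Q(4)) = 0.25·log₂(0.25/0.4448) = -0.20781

D_KL(P||Q) = 0.02866 - 0.04675 + 0.66368 - 0.20781 = 0.43778 ≈ 0.4378 bits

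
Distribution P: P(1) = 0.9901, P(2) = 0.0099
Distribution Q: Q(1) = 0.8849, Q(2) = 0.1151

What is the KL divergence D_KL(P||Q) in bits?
0.1254 bits

D_KL(P||Q) = Σ P(x) log₂(P(x)/Q(x))

Computing term by term:
  P(1)·log₂(P(1)/Q(1)) = 0.9901·log₂(0.9901/0.8849) = 0.16046
  P(2)·log₂(P(2)/Q(2)) = 0.0099·log₂(0.0099/0.1151) = -0.03504

D_KL(P||Q) = 0.16046 - 0.03504 = 0.12542 ≈ 0.1254 bits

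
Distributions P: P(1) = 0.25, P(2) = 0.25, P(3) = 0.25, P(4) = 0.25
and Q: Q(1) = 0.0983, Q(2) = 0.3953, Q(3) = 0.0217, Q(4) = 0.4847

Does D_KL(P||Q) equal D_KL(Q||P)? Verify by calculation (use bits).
D_KL(P||Q) = 0.8142 bits, D_KL(Q||P) = 0.5154 bits. No — D_KL(P||Q) ≠ D_KL(Q||P) for this pair.

D_KL(P||Q) = Σ P(x) log₂(P(x)/Q(x))

Computing term by term:
  P(1)·log₂(P(1)/Q(1)) = 0.25·log₂(0.25/0.0983) = 0.33667
  P(2)·log₂(P(2)/Q(2)) = 0.25·log₂(0.25/0.3953) = -0.16525
  P(3)·log₂(P(3)/Q(3)) = 0.25·log₂(0.25/0.0217) = 0.88154
  P(4)·log₂(P(4)/Q(4)) = 0.25·log₂(0.25/0.4847) = -0.23879

D_KL(P||Q) = 0.33667 - 0.16525 + 0.88154 - 0.23879 = 0.81417 ≈ 0.8142 bits

D_KL(Q||P) = Σ Q(x) log₂(Q(x)/P(x))

Computing term by term:
  Q(1)·log₂(Q(1)/P(1)) = 0.0983·log₂(0.0983/0.25) = -0.13238
  Q(2)·log₂(Q(2)/P(2)) = 0.3953·log₂(0.3953/0.25) = 0.26130
  Q(3)·log₂(Q(3)/P(3)) = 0.0217·log₂(0.0217/0.25) = -0.07652
  Q(4)·log₂(Q(4)/P(4)) = 0.4847·log₂(0.4847/0.25) = 0.46297

D_KL(Q||P) = -0.13238 + 0.26130 - 0.07652 + 0.46297 = 0.51537 ≈ 0.5154 bits

These are NOT equal (difference: 0.2988 bits). KL divergence is asymmetric: D_KL(P||Q) ≠ D_KL(Q||P) in general.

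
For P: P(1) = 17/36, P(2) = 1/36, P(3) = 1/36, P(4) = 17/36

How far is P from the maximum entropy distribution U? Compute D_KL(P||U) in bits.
0.6905 bits

U(i) = 1/4 for all i

D_KL(P||U) = Σ P(x) log₂(P(x) / (1/4))
           = Σ P(x) log₂(P(x)) + log₂(4)
           = log₂(4) - H(P)

H(P) = -Σ P(x) log₂(P(x)):
  -P(1)·log₂(P(1)) = -(17/36)·log₂(17/36) = 0.51116
  -P(2)·log₂(P(2)) = -(1/36)·log₂(1/36) = 0.14361
  -P(3)·log₂(P(3)) = -(1/36)·log₂(1/36) = 0.14361
  -P(4)·log₂(P(4)) = -(17/36)·log₂(17/36) = 0.51116
H(P) = 0.51116 + 0.14361 + 0.14361 + 0.51116 = 1.30954 bits

log₂(4) = 2.00000 bits

D_KL(P||U) = 2.00000 - 1.30954 = 0.69046 ≈ 0.6905 bits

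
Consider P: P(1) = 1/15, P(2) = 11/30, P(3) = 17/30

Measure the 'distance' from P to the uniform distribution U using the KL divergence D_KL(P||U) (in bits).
0.3294 bits

U(i) = 1/3 for all i

D_KL(P||U) = Σ P(x) log₂(P(x) / (1/3))
           = Σ P(x) log₂(P(x)) + log₂(3)
           = log₂(3) - H(P)

H(P) = -Σ P(x) log₂(P(x)):
  -P(1)·log₂(P(1)) = -(1/15)·log₂(1/15) = 0.26046
  -P(2)·log₂(P(2)) = -(11/30)·log₂(11/30) = 0.53073
  -P(3)·log₂(P(3)) = -(17/30)·log₂(17/30) = 0.46434
H(P) = 0.26046 + 0.53073 + 0.46434 = 1.25553 bits

log₂(3) = 1.58496 bits

D_KL(P||U) = 1.58496 - 1.25553 = 0.32943 ≈ 0.3294 bits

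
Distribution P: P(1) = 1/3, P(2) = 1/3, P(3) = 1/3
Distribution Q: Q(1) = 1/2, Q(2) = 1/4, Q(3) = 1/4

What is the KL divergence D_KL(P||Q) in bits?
0.0817 bits

D_KL(P||Q) = Σ P(x) log₂(P(x)/Q(x))

Computing term by term:
  P(1)·log₂(P(1)/Q(1)) = (1/3)·log₂((1/3)/(1/2)) = -0.19499
  P(2)·log₂(P(2)/Q(2)) = (1/3)·log₂((1/3)/(1/4)) = 0.13835
  P(3)·log₂(P(3)/Q(3)) = (1/3)·log₂((1/3)/(1/4)) = 0.13835

D_KL(P||Q) = -0.19499 + 0.13835 + 0.13835 = 0.08171 ≈ 0.0817 bits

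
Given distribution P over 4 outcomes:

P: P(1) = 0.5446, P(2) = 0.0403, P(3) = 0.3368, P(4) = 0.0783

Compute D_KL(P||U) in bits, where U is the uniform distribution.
0.5193 bits

U(i) = 1/4 for all i

D_KL(P||U) = Σ P(x) log₂(P(x) / (1/4))
           = Σ P(x) log₂(P(x)) + log₂(4)
           = log₂(4) - H(P)

H(P) = -Σ P(x) log₂(P(x)):
  -P(1)·log₂(P(1)) = -(0.5446)·log₂(0.5446) = 0.47747
  -P(2)·log₂(P(2)) = -(0.0403)·log₂(0.0403) = 0.18671
  -P(3)·log₂(P(3)) = -(0.3368)·log₂(0.3368) = 0.52879
  -P(4)·log₂(P(4)) = -(0.0783)·log₂(0.0783) = 0.28774
H(P) = 0.47747 + 0.18671 + 0.52879 + 0.28774 = 1.48071 bits

log₂(4) = 2.00000 bits

D_KL(P||U) = 2.00000 - 1.48071 = 0.51929 ≈ 0.5193 bits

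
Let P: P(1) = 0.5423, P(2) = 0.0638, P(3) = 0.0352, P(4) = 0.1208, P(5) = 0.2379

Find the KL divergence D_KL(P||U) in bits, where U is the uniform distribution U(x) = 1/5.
0.5587 bits

U(i) = 1/5 for all i

D_KL(P||U) = Σ P(x) log₂(P(x) / (1/5))
           = Σ P(x) log₂(P(x)) + log₂(5)
           = log₂(5) - H(P)

H(P) = -Σ P(x) log₂(P(x)):
  -P(1)·log₂(P(1)) = -(0.5423)·log₂(0.5423) = 0.47876
  -P(2)·log₂(P(2)) = -(0.0638)·log₂(0.0638) = 0.25331
  -P(3)·log₂(P(3)) = -(0.0352)·log₂(0.0352) = 0.16996
  -P(4)·log₂(P(4)) = -(0.1208)·log₂(0.1208) = 0.36836
  -P(5)·log₂(P(5)) = -(0.2379)·log₂(0.2379) = 0.49283
H(P) = 0.47876 + 0.25331 + 0.16996 + 0.36836 + 0.49283 = 1.76322 bits

log₂(5) = 2.32193 bits

D_KL(P||U) = 2.32193 - 1.76322 = 0.55871 ≈ 0.5587 bits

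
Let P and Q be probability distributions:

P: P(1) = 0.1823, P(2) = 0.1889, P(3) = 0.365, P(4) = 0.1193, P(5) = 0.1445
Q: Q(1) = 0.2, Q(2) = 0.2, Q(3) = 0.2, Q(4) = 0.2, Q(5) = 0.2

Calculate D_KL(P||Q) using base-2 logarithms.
0.1202 bits

D_KL(P||Q) = Σ P(x) log₂(P(x)/Q(x))

Computing term by term:
  P(1)·log₂(P(1)/Q(1)) = 0.1823·log₂(0.1823/0.2) = -0.02437
  P(2)·log₂(P(2)/Q(2)) = 0.1889·log₂(0.1889/0.2) = -0.01556
  P(3)·log₂(P(3)/Q(3)) = 0.365·log₂(0.365/0.2) = 0.31678
  P(4)·log₂(P(4)/Q(4)) = 0.1193·log₂(0.1193/0.2) = -0.08893
  P(5)·log₂(P(5)/Q(5)) = 0.1445·log₂(0.1445/0.2) = -0.06776

D_KL(P||Q) = -0.02437 - 0.01556 + 0.31678 - 0.08893 - 0.06776 = 0.12016 ≈ 0.1202 bits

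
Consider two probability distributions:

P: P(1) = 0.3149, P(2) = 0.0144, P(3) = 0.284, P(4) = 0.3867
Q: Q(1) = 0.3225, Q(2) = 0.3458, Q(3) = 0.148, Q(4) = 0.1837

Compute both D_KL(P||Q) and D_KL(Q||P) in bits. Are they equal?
D_KL(P||Q) = 0.6054 bits, D_KL(Q||P) = 1.2604 bits. No, they are not equal.

D_KL(P||Q) = Σ P(x) log₂(P(x)/Q(x))

Computing term by term:
  P(1)·log₂(P(1)/Q(1)) = 0.3149·log₂(0.3149/0.3225) = -0.01083
  P(2)·log₂(P(2)/Q(2)) = 0.0144·log₂(0.0144/0.3458) = -0.06604
  P(3)·log₂(P(3)/Q(3)) = 0.284·log₂(0.284/0.148) = 0.26704
  P(4)·log₂(P(4)/Q(4)) = 0.3867·log₂(0.3867/0.1837) = 0.41526

D_KL(P||Q) = -0.01083 - 0.06604 + 0.26704 + 0.41526 = 0.60543 ≈ 0.6054 bits

D_KL(Q||P) = Σ Q(x) log₂(Q(x)/P(x))

Computing term by term:
  Q(1)·log₂(Q(1)/P(1)) = 0.3225·log₂(0.3225/0.3149) = 0.01110
  Q(2)·log₂(Q(2)/P(2)) = 0.3458·log₂(0.3458/0.0144) = 1.58577
  Q(3)·log₂(Q(3)/P(3)) = 0.148·log₂(0.148/0.284) = -0.13916
  Q(4)·log₂(Q(4)/P(4)) = 0.1837·log₂(0.1837/0.3867) = -0.19727

D_KL(Q||P) = 0.01110 + 1.58577 - 0.13916 - 0.19727 = 1.26044 ≈ 1.2604 bits

These are NOT equal (difference: 0.6550 bits). KL divergence is asymmetric: D_KL(P||Q) ≠ D_KL(Q||P) in general.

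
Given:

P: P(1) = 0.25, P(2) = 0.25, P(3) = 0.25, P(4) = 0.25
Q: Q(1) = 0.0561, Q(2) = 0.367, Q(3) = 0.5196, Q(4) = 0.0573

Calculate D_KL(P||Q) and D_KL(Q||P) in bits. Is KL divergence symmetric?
D_KL(P||Q) = 0.6680 bits, D_KL(Q||P) = 0.5090 bits. No, KL divergence is not symmetric.

D_KL(P||Q) = Σ P(x) log₂(P(x)/Q(x))

Computing term by term:
  P(1)·log₂(P(1)/Q(1)) = 0.25·log₂(0.25/0.0561) = 0.53896
  P(2)·log₂(P(2)/Q(2)) = 0.25·log₂(0.25/0.367) = -0.13846
  P(3)·log₂(P(3)/Q(3)) = 0.25·log₂(0.25/0.5196) = -0.26387
  P(4)·log₂(P(4)/Q(4)) = 0.25·log₂(0.25/0.0573) = 0.53133

D_KL(P||Q) = 0.53896 - 0.13846 - 0.26387 + 0.53133 = 0.66796 ≈ 0.6680 bits

D_KL(Q||P) = Σ Q(x) log₂(Q(x)/P(x))

Computing term by term:
  Q(1)·log₂(Q(1)/P(1)) = 0.0561·log₂(0.0561/0.25) = -0.12094
  Q(2)·log₂(Q(2)/P(2)) = 0.367·log₂(0.367/0.25) = 0.20326
  Q(3)·log₂(Q(3)/P(3)) = 0.5196·log₂(0.5196/0.25) = 0.54842
  Q(4)·log₂(Q(4)/P(4)) = 0.0573·log₂(0.0573/0.25) = -0.12178

D_KL(Q||P) = -0.12094 + 0.20326 + 0.54842 - 0.12178 = 0.50896 ≈ 0.5090 bits

These are NOT equal (difference: 0.1590 bits). KL divergence is asymmetric: D_KL(P||Q) ≠ D_KL(Q||P) in general.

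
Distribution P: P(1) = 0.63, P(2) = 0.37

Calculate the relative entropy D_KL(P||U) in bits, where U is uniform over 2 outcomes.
0.0493 bits

U(i) = 1/2 for all i

D_KL(P||U) = Σ P(x) log₂(P(x) / (1/2))
           = Σ P(x) log₂(P(x)) + log₂(2)
           = log₂(2) - H(P)

H(P) = -Σ P(x) log₂(P(x)):
  -P(1)·log₂(P(1)) = -(0.63)·log₂(0.63) = 0.41994
  -P(2)·log₂(P(2)) = -(0.37)·log₂(0.37) = 0.53073
H(P) = 0.41994 + 0.53073 = 0.95067 bits

log₂(2) = 1.00000 bits

D_KL(P||U) = 1.00000 - 0.95067 = 0.04933 ≈ 0.0493 bits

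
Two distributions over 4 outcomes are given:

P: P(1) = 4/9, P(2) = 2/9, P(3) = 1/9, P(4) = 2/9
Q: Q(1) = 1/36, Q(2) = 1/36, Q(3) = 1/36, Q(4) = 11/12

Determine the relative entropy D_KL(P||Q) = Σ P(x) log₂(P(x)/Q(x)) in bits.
2.2124 bits

D_KL(P||Q) = Σ P(x) log₂(P(x)/Q(x))

Computing term by term:
  P(1)·log₂(P(1)/Q(1)) = (4/9)·log₂((4/9)/(1/36)) = 1.77778
  P(2)·log₂(P(2)/Q(2)) = (2/9)·log₂((2/9)/(1/36)) = 0.66667
  P(3)·log₂(P(3)/Q(3)) = (1/9)·log₂((1/9)/(1/36)) = 0.22222
  P(4)·log₂(P(4)/Q(4)) = (2/9)·log₂((2/9)/(11/12)) = -0.45431

D_KL(P||Q) = 1.77778 + 0.66667 + 0.22222 - 0.45431 = 2.21236 ≈ 2.2124 bits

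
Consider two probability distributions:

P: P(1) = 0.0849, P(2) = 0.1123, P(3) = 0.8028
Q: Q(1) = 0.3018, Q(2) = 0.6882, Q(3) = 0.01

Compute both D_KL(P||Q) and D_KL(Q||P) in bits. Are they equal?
D_KL(P||Q) = 4.6302 bits, D_KL(Q||P) = 2.2889 bits. No, they are not equal.

D_KL(P||Q) = Σ P(x) log₂(P(x)/Q(x))

Computing term by term:
  P(1)·log₂(P(1)/Q(1)) = 0.0849·log₂(0.0849/0.3018) = -0.15535
  P(2)·log₂(P(2)/Q(2)) = 0.1123·log₂(0.1123/0.6882) = -0.29372
  P(3)·log₂(P(3)/Q(3)) = 0.8028·log₂(0.8028/0.01) = 5.07929

D_KL(P||Q) = -0.15535 - 0.29372 + 5.07929 = 4.63022 ≈ 4.6302 bits

D_KL(Q||P) = Σ Q(x) log₂(Q(x)/P(x))

Computing term by term:
  Q(1)·log₂(Q(1)/P(1)) = 0.3018·log₂(0.3018/0.0849) = 0.55222
  Q(2)·log₂(Q(2)/P(2)) = 0.6882·log₂(0.6882/0.1123) = 1.79997
  Q(3)·log₂(Q(3)/P(3)) = 0.01·log₂(0.01/0.8028) = -0.06327

D_KL(Q||P) = 0.55222 + 1.79997 - 0.06327 = 2.28892 ≈ 2.2889 bits

These are NOT equal (difference: 2.3413 bits). KL divergence is asymmetric: D_KL(P||Q) ≠ D_KL(Q||P) in general.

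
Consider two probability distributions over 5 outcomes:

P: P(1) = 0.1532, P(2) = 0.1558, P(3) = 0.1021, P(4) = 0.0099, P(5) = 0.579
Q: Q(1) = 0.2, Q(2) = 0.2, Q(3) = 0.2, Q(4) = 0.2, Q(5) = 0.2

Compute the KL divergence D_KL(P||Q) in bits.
0.6309 bits

D_KL(P||Q) = Σ P(x) log₂(P(x)/Q(x))

Computing term by term:
  P(1)·log₂(P(1)/Q(1)) = 0.1532·log₂(0.1532/0.2) = -0.05892
  P(2)·log₂(P(2)/Q(2)) = 0.1558·log₂(0.1558/0.2) = -0.05614
  P(3)·log₂(P(3)/Q(3)) = 0.1021·log₂(0.1021/0.2) = -0.09904
  P(4)·log₂(P(4)/Q(4)) = 0.0099·log₂(0.0099/0.2) = -0.04293
  P(5)·log₂(P(5)/Q(5)) = 0.579·log₂(0.579/0.2) = 0.88793

D_KL(P||Q) = -0.05892 - 0.05614 - 0.09904 - 0.04293 + 0.88793 = 0.63090 ≈ 0.6309 bits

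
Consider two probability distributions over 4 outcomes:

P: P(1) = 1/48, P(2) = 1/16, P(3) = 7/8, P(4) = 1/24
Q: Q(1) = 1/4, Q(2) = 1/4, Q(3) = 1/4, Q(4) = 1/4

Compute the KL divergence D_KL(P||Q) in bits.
1.2740 bits

D_KL(P||Q) = Σ P(x) log₂(P(x)/Q(x))

Computing term by term:
  P(1)·log₂(P(1)/Q(1)) = (1/48)·log₂((1/48)/(1/4)) = -0.07469
  P(2)·log₂(P(2)/Q(2)) = (1/16)·log₂((1/16)/(1/4)) = -0.12500
  P(3)·log₂(P(3)/Q(3)) = (7/8)·log₂((7/8)/(1/4)) = 1.58144
  P(4)·log₂(P(4)/Q(4)) = (1/24)·log₂((1/24)/(1/4)) = -0.10771

D_KL(P||Q) = -0.07469 - 0.12500 + 1.58144 - 0.10771 = 1.27404 ≈ 1.2740 bits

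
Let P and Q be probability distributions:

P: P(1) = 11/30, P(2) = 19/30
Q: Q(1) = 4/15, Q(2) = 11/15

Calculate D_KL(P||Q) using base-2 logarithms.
0.0345 bits

D_KL(P||Q) = Σ P(x) log₂(P(x)/Q(x))

Computing term by term:
  P(1)·log₂(P(1)/Q(1)) = (11/30)·log₂((11/30)/(4/15)) = 0.16846
  P(2)·log₂(P(2)/Q(2)) = (19/30)·log₂((19/30)/(11/15)) = -0.13395

D_KL(P||Q) = 0.16846 - 0.13395 = 0.03451 ≈ 0.0345 bits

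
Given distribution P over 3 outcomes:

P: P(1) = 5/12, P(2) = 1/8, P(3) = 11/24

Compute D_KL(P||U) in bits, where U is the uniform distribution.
0.1678 bits

U(i) = 1/3 for all i

D_KL(P||U) = Σ P(x) log₂(P(x) / (1/3))
           = Σ P(x) log₂(P(x)) + log₂(3)
           = log₂(3) - H(P)

H(P) = -Σ P(x) log₂(P(x)):
  -P(1)·log₂(P(1)) = -(5/12)·log₂(5/12) = 0.52626
  -P(2)·log₂(P(2)) = -(1/8)·log₂(1/8) = 0.37500
  -P(3)·log₂(P(3)) = -(11/24)·log₂(11/24) = 0.51587
H(P) = 0.52626 + 0.37500 + 0.51587 = 1.41713 bits

log₂(3) = 1.58496 bits

D_KL(P||U) = 1.58496 - 1.41713 = 0.16783 ≈ 0.1678 bits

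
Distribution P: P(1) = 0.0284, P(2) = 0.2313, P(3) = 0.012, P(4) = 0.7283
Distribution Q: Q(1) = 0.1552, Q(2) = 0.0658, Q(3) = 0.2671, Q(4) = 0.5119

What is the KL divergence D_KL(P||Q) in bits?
0.6667 bits

D_KL(P||Q) = Σ P(x) log₂(P(x)/Q(x))

Computing term by term:
  P(1)·log₂(P(1)/Q(1)) = 0.0284·log₂(0.0284/0.1552) = -0.06958
  P(2)·log₂(P(2)/Q(2)) = 0.2313·log₂(0.2313/0.0658) = 0.41949
  P(3)·log₂(P(3)/Q(3)) = 0.012·log₂(0.012/0.2671) = -0.05372
  P(4)·log₂(P(4)/Q(4)) = 0.7283·log₂(0.7283/0.5119) = 0.37046

D_KL(P||Q) = -0.06958 + 0.41949 - 0.05372 + 0.37046 = 0.66665 ≈ 0.6667 bits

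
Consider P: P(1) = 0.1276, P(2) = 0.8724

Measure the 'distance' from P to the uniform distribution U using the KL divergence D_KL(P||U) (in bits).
0.4492 bits

U(i) = 1/2 for all i

D_KL(P||U) = Σ P(x) log₂(P(x) / (1/2))
           = Σ P(x) log₂(P(x)) + log₂(2)
           = log₂(2) - H(P)

H(P) = -Σ P(x) log₂(P(x)):
  -P(1)·log₂(P(1)) = -(0.1276)·log₂(0.1276) = 0.37901
  -P(2)·log₂(P(2)) = -(0.8724)·log₂(0.8724) = 0.17181
H(P) = 0.37901 + 0.17181 = 0.55082 bits

log₂(2) = 1.00000 bits

D_KL(P||U) = 1.00000 - 0.55082 = 0.44918 ≈ 0.4492 bits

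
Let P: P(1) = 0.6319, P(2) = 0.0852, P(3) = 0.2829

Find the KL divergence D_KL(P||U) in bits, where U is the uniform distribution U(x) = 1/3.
0.3484 bits

U(i) = 1/3 for all i

D_KL(P||U) = Σ P(x) log₂(P(x) / (1/3))
           = Σ P(x) log₂(P(x)) + log₂(3)
           = log₂(3) - H(P)

H(P) = -Σ P(x) log₂(P(x)):
  -P(1)·log₂(P(1)) = -(0.6319)·log₂(0.6319) = 0.41846
  -P(2)·log₂(P(2)) = -(0.0852)·log₂(0.0852) = 0.30272
  -P(3)·log₂(P(3)) = -(0.2829)·log₂(0.2829) = 0.51534
H(P) = 0.41846 + 0.30272 + 0.51534 = 1.23652 bits

log₂(3) = 1.58496 bits

D_KL(P||U) = 1.58496 - 1.23652 = 0.34844 ≈ 0.3484 bits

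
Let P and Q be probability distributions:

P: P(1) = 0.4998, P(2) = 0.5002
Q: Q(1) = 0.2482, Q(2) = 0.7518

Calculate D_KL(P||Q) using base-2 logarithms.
0.2107 bits

D_KL(P||Q) = Σ P(x) log₂(P(x)/Q(x))

Computing term by term:
  P(1)·log₂(P(1)/Q(1)) = 0.4998·log₂(0.4998/0.2482) = 0.50472
  P(2)·log₂(P(2)/Q(2)) = 0.5002·log₂(0.5002/0.7518) = -0.29404

D_KL(P||Q) = 0.50472 - 0.29404 = 0.21068 ≈ 0.2107 bits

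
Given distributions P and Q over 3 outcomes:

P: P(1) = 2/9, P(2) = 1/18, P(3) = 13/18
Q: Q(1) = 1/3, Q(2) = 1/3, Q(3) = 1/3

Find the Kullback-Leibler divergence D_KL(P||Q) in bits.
0.5320 bits

D_KL(P||Q) = Σ P(x) log₂(P(x)/Q(x))

Computing term by term:
  P(1)·log₂(P(1)/Q(1)) = (2/9)·log₂((2/9)/(1/3)) = -0.12999
  P(2)·log₂(P(2)/Q(2)) = (1/18)·log₂((1/18)/(1/3)) = -0.14361
  P(3)·log₂(P(3)/Q(3)) = (13/18)·log₂((13/18)/(1/3)) = 0.80562

D_KL(P||Q) = -0.12999 - 0.14361 + 0.80562 = 0.53202 ≈ 0.5320 bits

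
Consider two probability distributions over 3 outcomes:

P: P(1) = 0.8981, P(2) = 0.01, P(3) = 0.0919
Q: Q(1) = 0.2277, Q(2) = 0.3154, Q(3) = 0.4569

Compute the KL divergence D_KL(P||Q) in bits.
1.5156 bits

D_KL(P||Q) = Σ P(x) log₂(P(x)/Q(x))

Computing term by term:
  P(1)·log₂(P(1)/Q(1)) = 0.8981·log₂(0.8981/0.2277) = 1.77801
  P(2)·log₂(P(2)/Q(2)) = 0.01·log₂(0.01/0.3154) = -0.04979
  P(3)·log₂(P(3)/Q(3)) = 0.0919·log₂(0.0919/0.4569) = -0.21263

D_KL(P||Q) = 1.77801 - 0.04979 - 0.21263 = 1.51559 ≈ 1.5156 bits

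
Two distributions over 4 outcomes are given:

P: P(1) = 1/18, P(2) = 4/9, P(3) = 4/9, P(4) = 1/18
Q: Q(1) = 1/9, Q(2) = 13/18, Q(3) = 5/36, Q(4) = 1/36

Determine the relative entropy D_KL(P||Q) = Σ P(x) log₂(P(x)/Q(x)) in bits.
0.4345 bits

D_KL(P||Q) = Σ P(x) log₂(P(x)/Q(x))

Computing term by term:
  P(1)·log₂(P(1)/Q(1)) = (1/18)·log₂((1/18)/(1/9)) = -0.05556
  P(2)·log₂(P(2)/Q(2)) = (4/9)·log₂((4/9)/(13/18)) = -0.31131
  P(3)·log₂(P(3)/Q(3)) = (4/9)·log₂((4/9)/(5/36)) = 0.74581
  P(4)·log₂(P(4)/Q(4)) = (1/18)·log₂((1/18)/(1/36)) = 0.05556

D_KL(P||Q) = -0.05556 - 0.31131 + 0.74581 + 0.05556 = 0.43450 ≈ 0.4345 bits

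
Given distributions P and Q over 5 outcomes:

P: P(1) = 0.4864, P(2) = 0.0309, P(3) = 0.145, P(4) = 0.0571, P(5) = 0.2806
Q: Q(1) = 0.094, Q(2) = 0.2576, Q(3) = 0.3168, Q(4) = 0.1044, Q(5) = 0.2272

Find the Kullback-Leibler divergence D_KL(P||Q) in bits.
0.9312 bits

D_KL(P||Q) = Σ P(x) log₂(P(x)/Q(x))

Computing term by term:
  P(1)·log₂(P(1)/Q(1)) = 0.4864·log₂(0.4864/0.094) = 1.15345
  P(2)·log₂(P(2)/Q(2)) = 0.0309·log₂(0.0309/0.2576) = -0.09454
  P(3)·log₂(P(3)/Q(3)) = 0.145·log₂(0.145/0.3168) = -0.16349
  P(4)·log₂(P(4)/Q(4)) = 0.0571·log₂(0.0571/0.1044) = -0.04971
  P(5)·log₂(P(5)/Q(5)) = 0.2806·log₂(0.2806/0.2272) = 0.08546

D_KL(P||Q) = 1.15345 - 0.09454 - 0.16349 - 0.04971 + 0.08546 = 0.93117 ≈ 0.9312 bits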